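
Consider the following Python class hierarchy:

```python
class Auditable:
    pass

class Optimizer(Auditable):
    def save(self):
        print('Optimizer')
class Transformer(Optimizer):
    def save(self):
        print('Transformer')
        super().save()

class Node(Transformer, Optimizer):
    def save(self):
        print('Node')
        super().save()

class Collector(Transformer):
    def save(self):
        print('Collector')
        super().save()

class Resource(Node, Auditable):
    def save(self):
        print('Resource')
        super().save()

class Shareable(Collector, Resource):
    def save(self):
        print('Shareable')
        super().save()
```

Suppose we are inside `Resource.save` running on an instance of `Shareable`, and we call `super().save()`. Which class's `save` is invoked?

L[Shareable] = Shareable + merge(L[Collector], L[Resource], [Collector Resource])
  take Collector:  [Collector Transformer Optimizer Auditable object] + [Resource Node Transformer Optimizer Auditable object] + [Collector Resource]
  take Resource:  [Transformer Optimizer Auditable object] + [Resource Node Transformer Optimizer Auditable object] + [Resource]
  take Node:  [Transformer Optimizer Auditable object] + [Node Transformer Optimizer Auditable object]
  take Transformer:  [Transformer Optimizer Auditable object] + [Transformer Optimizer Auditable object]
  take Optimizer:  [Optimizer Auditable object] + [Optimizer Auditable object]
  take Auditable:  [Auditable object] + [Auditable object]
  take object:  [object] + [object]
MRO: Shareable Collector Resource Node Transformer Optimizer Auditable object
super() in Resource.save on a Shareable instance goes to the class after Resource in Shareable's MRO: Node.

Node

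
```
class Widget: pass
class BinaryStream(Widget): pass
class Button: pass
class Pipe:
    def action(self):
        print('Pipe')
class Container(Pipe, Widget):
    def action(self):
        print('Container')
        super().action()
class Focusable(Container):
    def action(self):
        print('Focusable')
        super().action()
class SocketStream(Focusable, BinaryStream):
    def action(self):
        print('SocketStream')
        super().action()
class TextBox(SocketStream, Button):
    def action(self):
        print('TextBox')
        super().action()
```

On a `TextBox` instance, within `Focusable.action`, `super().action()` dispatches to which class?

L[TextBox] = TextBox + merge(L[SocketStream], L[Button], [SocketStream Button])
  take SocketStream:  [SocketStream Focusable Container Pipe BinaryStream Widget object] + [Button object] + [SocketStream Button]
  take Focusable:  [Focusable Container Pipe BinaryStream Widget object] + [Button object] + [Button]
  take Container:  [Container Pipe BinaryStream Widget object] + [Button object] + [Button]
  take Pipe:  [Pipe BinaryStream Widget object] + [Button object] + [Button]
  take BinaryStream:  [BinaryStream Widget object] + [Button object] + [Button]
  take Widget:  [Widget object] + [Button object] + [Button]
  take Button:  [object] + [Button object] + [Button]
  take object:  [object] + [object]
MRO: TextBox SocketStream Focusable Container Pipe BinaryStream Widget Button object
super() in Focusable.action on a TextBox instance goes to the class after Focusable in TextBox's MRO: Container.

Container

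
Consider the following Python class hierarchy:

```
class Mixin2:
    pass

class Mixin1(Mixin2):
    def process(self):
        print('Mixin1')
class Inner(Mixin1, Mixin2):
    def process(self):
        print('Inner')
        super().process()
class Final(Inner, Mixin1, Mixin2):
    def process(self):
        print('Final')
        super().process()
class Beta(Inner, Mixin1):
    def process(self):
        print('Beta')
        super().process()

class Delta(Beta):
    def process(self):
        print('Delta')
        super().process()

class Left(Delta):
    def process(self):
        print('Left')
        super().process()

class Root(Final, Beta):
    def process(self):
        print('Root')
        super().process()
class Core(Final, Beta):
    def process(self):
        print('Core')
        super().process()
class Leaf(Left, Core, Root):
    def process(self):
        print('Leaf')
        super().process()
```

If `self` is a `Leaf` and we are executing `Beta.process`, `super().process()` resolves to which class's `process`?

Inner

L[Leaf] = Leaf + merge(L[Left], L[Core], L[Root], [Left Core Root])
  take Left:  [Left Delta Beta Inner Mixin1 Mixin2 object] + [Core Final Beta Inner Mixin1 Mixin2 object] + [Root Final Beta Inner Mixin1 Mixin2 object] + [Left Core Root]
  take Delta:  [Delta Beta Inner Mixin1 Mixin2 object] + [Core Final Beta Inner Mixin1 Mixin2 object] + [Root Final Beta Inner Mixin1 Mixin2 object] + [Core Root]
  take Core:  [Beta Inner Mixin1 Mixin2 object] + [Core Final Beta Inner Mixin1 Mixin2 object] + [Root Final Beta Inner Mixin1 Mixin2 object] + [Core Root]
  take Root:  [Beta Inner Mixin1 Mixin2 object] + [Final Beta Inner Mixin1 Mixin2 object] + [Root Final Beta Inner Mixin1 Mixin2 object] + [Root]
  take Final:  [Beta Inner Mixin1 Mixin2 object] + [Final Beta Inner Mixin1 Mixin2 object] + [Final Beta Inner Mixin1 Mixin2 object]
  take Beta:  [Beta Inner Mixin1 Mixin2 object] + [Beta Inner Mixin1 Mixin2 object] + [Beta Inner Mixin1 Mixin2 object]
  take Inner:  [Inner Mixin1 Mixin2 object] + [Inner Mixin1 Mixin2 object] + [Inner Mixin1 Mixin2 object]
  take Mixin1:  [Mixin1 Mixin2 object] + [Mixin1 Mixin2 object] + [Mixin1 Mixin2 object]
  take Mixin2:  [Mixin2 object] + [Mixin2 object] + [Mixin2 object]
  take object:  [object] + [object] + [object]
MRO: Leaf Left Delta Core Root Final Beta Inner Mixin1 Mixin2 object
super() in Beta.process on a Leaf instance goes to the class after Beta in Leaf's MRO: Inner.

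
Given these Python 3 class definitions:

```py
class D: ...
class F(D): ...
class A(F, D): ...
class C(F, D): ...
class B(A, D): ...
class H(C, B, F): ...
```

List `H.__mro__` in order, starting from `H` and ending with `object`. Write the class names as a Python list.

[H, C, B, A, F, D, object]

L[H] = H + merge(L[C], L[B], L[F], [C B F])
  take C:  [C F D object] + [B A F D object] + [F D object] + [C B F]
  take B:  [F D object] + [B A F D object] + [F D object] + [B F]
  take A:  [F D object] + [A F D object] + [F D object] + [F]
  take F:  [F D object] + [F D object] + [F D object] + [F]
  take D:  [D object] + [D object] + [D object]
  take object:  [object] + [object] + [object]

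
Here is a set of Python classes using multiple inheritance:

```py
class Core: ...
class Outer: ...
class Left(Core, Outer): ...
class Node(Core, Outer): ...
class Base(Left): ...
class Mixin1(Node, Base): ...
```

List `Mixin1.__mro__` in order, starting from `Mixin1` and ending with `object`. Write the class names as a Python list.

L[Mixin1] = Mixin1 + merge(L[Node], L[Base], [Node Base])
  take Node:  [Node Core Outer object] + [Base Left Core Outer object] + [Node Base]
  take Base:  [Core Outer object] + [Base Left Core Outer object] + [Base]
  take Left:  [Core Outer object] + [Left Core Outer object]
  take Core:  [Core Outer object] + [Core Outer object]
  take Outer:  [Outer object] + [Outer object]
  take object:  [object] + [object]

[Mixin1, Node, Base, Left, Core, Outer, object]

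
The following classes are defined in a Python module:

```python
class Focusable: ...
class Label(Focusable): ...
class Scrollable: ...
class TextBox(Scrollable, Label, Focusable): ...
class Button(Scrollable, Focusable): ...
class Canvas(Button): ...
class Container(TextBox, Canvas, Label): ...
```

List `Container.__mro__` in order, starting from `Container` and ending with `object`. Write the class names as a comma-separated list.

Container, TextBox, Canvas, Button, Scrollable, Label, Focusable, object

L[Container] = Container + merge(L[TextBox], L[Canvas], L[Label], [TextBox Canvas Label])
  take TextBox:  [TextBox Scrollable Label Focusable object] + [Canvas Button Scrollable Focusable object] + [Label Focusable object] + [TextBox Canvas Label]
  take Canvas:  [Scrollable Label Focusable object] + [Canvas Button Scrollable Focusable object] + [Label Focusable object] + [Canvas Label]
  take Button:  [Scrollable Label Focusable object] + [Button Scrollable Focusable object] + [Label Focusable object] + [Label]
  take Scrollable:  [Scrollable Label Focusable object] + [Scrollable Focusable object] + [Label Focusable object] + [Label]
  take Label:  [Label Focusable object] + [Focusable object] + [Label Focusable object] + [Label]
  take Focusable:  [Focusable object] + [Focusable object] + [Focusable object]
  take object:  [object] + [object] + [object]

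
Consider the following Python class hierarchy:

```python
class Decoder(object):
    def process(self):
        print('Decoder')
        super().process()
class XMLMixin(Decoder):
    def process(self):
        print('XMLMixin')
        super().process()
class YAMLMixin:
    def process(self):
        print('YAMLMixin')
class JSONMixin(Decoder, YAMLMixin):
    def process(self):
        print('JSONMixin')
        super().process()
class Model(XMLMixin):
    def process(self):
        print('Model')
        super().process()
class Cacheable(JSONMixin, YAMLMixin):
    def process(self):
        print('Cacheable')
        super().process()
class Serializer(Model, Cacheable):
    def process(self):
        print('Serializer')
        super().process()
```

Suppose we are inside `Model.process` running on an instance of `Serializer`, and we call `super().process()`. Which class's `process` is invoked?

L[Serializer] = Serializer + merge(L[Model], L[Cacheable], [Model Cacheable])
  take Model:  [Model XMLMixin Decoder object] + [Cacheable JSONMixin Decoder YAMLMixin object] + [Model Cacheable]
  take XMLMixin:  [XMLMixin Decoder object] + [Cacheable JSONMixin Decoder YAMLMixin object] + [Cacheable]
  take Cacheable:  [Decoder object] + [Cacheable JSONMixin Decoder YAMLMixin object] + [Cacheable]
  take JSONMixin:  [Decoder object] + [JSONMixin Decoder YAMLMixin object]
  take Decoder:  [Decoder object] + [Decoder YAMLMixin object]
  take YAMLMixin:  [object] + [YAMLMixin object]
  take object:  [object] + [object]
MRO: Serializer Model XMLMixin Cacheable JSONMixin Decoder YAMLMixin object
super() in Model.process on a Serializer instance goes to the class after Model in Serializer's MRO: XMLMixin.

XMLMixin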